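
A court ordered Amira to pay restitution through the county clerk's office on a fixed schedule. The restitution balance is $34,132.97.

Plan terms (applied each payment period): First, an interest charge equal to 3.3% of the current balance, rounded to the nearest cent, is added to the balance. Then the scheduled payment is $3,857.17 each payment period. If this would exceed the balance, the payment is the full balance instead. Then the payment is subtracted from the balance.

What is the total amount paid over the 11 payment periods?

$41,042.25

Payment period 1: opening $34,132.97; interest $1,126.39 → $35,259.36; payment $3,857.17; balance $31,402.19
Payment period 2: opening $31,402.19; interest $1,036.27 → $32,438.46; payment $3,857.17; balance $28,581.29
Payment period 3: opening $28,581.29; interest $943.18 → $29,524.47; payment $3,857.17; balance $25,667.30
Payment period 4: opening $25,667.30; interest $847.02 → $26,514.32; payment $3,857.17; balance $22,657.15
Payment period 5: opening $22,657.15; interest $747.69 → $23,404.84; payment $3,857.17; balance $19,547.67
Payment period 6: opening $19,547.67; interest $645.07 → $20,192.74; payment $3,857.17; balance $16,335.57
Payment period 7: opening $16,335.57; interest $539.07 → $16,874.64; payment $3,857.17; balance $13,017.47
Payment period 8: opening $13,017.47; interest $429.58 → $13,447.05; payment $3,857.17; balance $9,589.88
Payment period 9: opening $9,589.88; interest $316.47 → $9,906.35; payment $3,857.17; balance $6,049.18
Payment period 10: opening $6,049.18; interest $199.62 → $6,248.80; payment $3,857.17; balance $2,391.63
Payment period 11: opening $2,391.63; interest $78.92 → $2,470.55; payment $2,470.55; balance $0.00
Total paid: $41,042.25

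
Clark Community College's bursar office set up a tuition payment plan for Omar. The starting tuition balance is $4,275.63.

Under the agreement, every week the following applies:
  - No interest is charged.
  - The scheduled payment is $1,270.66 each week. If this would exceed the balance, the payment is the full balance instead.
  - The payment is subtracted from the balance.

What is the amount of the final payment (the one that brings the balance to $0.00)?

Week 1: $4,275.63 − $1,270.66 → $3,004.97
Week 2: $3,004.97 − $1,270.66 → $1,734.31
Week 3: $1,734.31 − $1,270.66 → $463.65
Week 4: $463.65 − $463.65 → $0.00

$463.65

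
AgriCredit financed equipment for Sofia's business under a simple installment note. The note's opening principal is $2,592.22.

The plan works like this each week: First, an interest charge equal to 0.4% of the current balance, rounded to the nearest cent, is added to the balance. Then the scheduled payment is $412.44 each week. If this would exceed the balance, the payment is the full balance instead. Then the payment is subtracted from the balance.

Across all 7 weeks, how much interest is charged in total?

Week 1: opening $2,592.22; interest $10.37 → $2,602.59; payment $412.44; balance $2,190.15
Week 2: opening $2,190.15; interest $8.76 → $2,198.91; payment $412.44; balance $1,786.47
Week 3: opening $1,786.47; interest $7.15 → $1,793.62; payment $412.44; balance $1,381.18
Week 4: opening $1,381.18; interest $5.52 → $1,386.70; payment $412.44; balance $974.26
Week 5: opening $974.26; interest $3.90 → $978.16; payment $412.44; balance $565.72
Week 6: opening $565.72; interest $2.26 → $567.98; payment $412.44; balance $155.54
Week 7: opening $155.54; interest $0.62 → $156.16; payment $156.16; balance $0.00
Total interest: $10.37 + $8.76 + $7.15 + $5.52 + $3.90 + $2.26 + $0.62 = $38.58

$38.58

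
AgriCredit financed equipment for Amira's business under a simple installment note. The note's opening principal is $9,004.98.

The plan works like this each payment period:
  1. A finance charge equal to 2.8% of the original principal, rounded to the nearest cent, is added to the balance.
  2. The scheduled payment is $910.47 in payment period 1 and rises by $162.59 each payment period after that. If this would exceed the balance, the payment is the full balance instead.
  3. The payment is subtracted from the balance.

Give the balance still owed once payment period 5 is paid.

# | Opening | Interest | Payment | End bal
1 | $9,004.98 | $252.14 | $910.47 | $8,346.65
2 | $8,346.65 | $252.14 | $1,073.06 | $7,525.73
3 | $7,525.73 | $252.14 | $1,235.65 | $6,542.22
4 | $6,542.22 | $252.14 | $1,398.24 | $5,396.12
5 | $5,396.12 | $252.14 | $1,560.83 | $4,087.43

$4,087.43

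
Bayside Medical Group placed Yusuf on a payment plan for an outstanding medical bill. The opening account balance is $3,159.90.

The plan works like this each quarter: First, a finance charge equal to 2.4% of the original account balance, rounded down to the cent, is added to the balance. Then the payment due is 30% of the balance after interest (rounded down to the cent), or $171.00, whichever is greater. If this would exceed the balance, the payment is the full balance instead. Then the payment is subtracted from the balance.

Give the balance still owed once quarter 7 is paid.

Quarter 1: $3,159.90 +$75.83 interest = $3,235.73; pay $970.71 → $2,265.02
Quarter 2: $2,265.02 +$75.83 interest = $2,340.85; pay $702.25 → $1,638.60
Quarter 3: $1,638.60 +$75.83 interest = $1,714.43; pay $514.32 → $1,200.11
Quarter 4: $1,200.11 +$75.83 interest = $1,275.94; pay $382.78 → $893.16
Quarter 5: $893.16 +$75.83 interest = $968.99; pay $290.69 → $678.30
Quarter 6: $678.30 +$75.83 interest = $754.13; pay $226.23 → $527.90
Quarter 7: $527.90 +$75.83 interest = $603.73; pay $181.11 → $422.62

$422.62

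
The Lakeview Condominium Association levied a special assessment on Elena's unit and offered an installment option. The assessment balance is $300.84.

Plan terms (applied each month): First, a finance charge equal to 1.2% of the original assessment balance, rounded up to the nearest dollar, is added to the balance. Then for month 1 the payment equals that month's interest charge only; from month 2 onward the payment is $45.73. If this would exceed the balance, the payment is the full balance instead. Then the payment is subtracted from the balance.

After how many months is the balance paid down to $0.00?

9

Month 1: $300.84 +$4.00 interest = $304.84; pay $4.00 → $300.84
Month 2: $300.84 +$4.00 interest = $304.84; pay $45.73 → $259.11
Month 3: $259.11 +$4.00 interest = $263.11; pay $45.73 → $217.38
Month 4: $217.38 +$4.00 interest = $221.38; pay $45.73 → $175.65
Month 5: $175.65 +$4.00 interest = $179.65; pay $45.73 → $133.92
Month 6: $133.92 +$4.00 interest = $137.92; pay $45.73 → $92.19
Month 7: $92.19 +$4.00 interest = $96.19; pay $45.73 → $50.46
Month 8: $50.46 +$4.00 interest = $54.46; pay $45.73 → $8.73
Month 9: $8.73 +$4.00 interest = $12.73; pay $12.73 → $0.00
Balance reaches $0.00 in month 9.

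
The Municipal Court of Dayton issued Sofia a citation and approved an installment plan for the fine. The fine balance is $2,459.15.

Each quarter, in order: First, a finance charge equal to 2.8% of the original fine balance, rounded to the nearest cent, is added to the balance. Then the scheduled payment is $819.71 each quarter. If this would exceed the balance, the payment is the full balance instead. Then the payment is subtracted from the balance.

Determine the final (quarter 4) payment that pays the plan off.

$275.46

# | Opening | Interest | Payment | End bal
1 | $2,459.15 | $68.86 | $819.71 | $1,708.30
2 | $1,708.30 | $68.86 | $819.71 | $957.45
3 | $957.45 | $68.86 | $819.71 | $206.60
4 | $206.60 | $68.86 | $275.46 | $0.00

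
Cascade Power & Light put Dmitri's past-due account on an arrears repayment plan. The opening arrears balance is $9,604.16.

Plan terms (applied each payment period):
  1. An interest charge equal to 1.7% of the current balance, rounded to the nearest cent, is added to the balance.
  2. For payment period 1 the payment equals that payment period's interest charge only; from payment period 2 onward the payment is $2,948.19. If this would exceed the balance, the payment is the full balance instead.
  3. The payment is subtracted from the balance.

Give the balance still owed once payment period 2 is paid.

$6,819.24

Payment period 1: opening $9,604.16; interest $163.27 → $9,767.43; payment $163.27; balance $9,604.16
Payment period 2: opening $9,604.16; interest $163.27 → $9,767.43; payment $2,948.19; balance $6,819.24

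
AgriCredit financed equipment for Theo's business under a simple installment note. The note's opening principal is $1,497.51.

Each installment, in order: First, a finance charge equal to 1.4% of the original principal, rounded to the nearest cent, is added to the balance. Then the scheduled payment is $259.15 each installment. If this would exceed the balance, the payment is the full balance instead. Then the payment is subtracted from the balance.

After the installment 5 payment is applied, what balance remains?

Installment 1: opening $1,497.51; interest $20.97 → $1,518.48; payment $259.15; balance $1,259.33
Installment 2: opening $1,259.33; interest $20.97 → $1,280.30; payment $259.15; balance $1,021.15
Installment 3: opening $1,021.15; interest $20.97 → $1,042.12; payment $259.15; balance $782.97
Installment 4: opening $782.97; interest $20.97 → $803.94; payment $259.15; balance $544.79
Installment 5: opening $544.79; interest $20.97 → $565.76; payment $259.15; balance $306.61

$306.61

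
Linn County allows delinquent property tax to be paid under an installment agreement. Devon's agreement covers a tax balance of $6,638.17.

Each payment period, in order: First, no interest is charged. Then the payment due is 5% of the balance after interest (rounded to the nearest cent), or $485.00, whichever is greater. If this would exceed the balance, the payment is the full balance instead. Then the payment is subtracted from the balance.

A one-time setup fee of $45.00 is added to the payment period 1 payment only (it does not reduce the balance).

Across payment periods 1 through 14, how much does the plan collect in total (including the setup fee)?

$6,683.17

# | Opening | Payment | Fee | End bal
1 | $6,638.17 | $485.00 | $45.00 | $6,153.17
2 | $6,153.17 | $485.00 | — | $5,668.17
3 | $5,668.17 | $485.00 | — | $5,183.17
4 | $5,183.17 | $485.00 | — | $4,698.17
5 | $4,698.17 | $485.00 | — | $4,213.17
6 | $4,213.17 | $485.00 | — | $3,728.17
7 | $3,728.17 | $485.00 | — | $3,243.17
8 | $3,243.17 | $485.00 | — | $2,758.17
9 | $2,758.17 | $485.00 | — | $2,273.17
10 | $2,273.17 | $485.00 | — | $1,788.17
11 | $1,788.17 | $485.00 | — | $1,303.17
12 | $1,303.17 | $485.00 | — | $818.17
13 | $818.17 | $485.00 | — | $333.17
14 | $333.17 | $333.17 | — | $0.00
Total paid: $6,683.17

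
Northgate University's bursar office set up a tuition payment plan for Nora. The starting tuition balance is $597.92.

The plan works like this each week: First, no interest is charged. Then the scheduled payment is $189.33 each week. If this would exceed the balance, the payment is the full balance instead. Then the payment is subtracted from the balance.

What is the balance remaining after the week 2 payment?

$219.26

Week 1: $597.92 − $189.33 → $408.59
Week 2: $408.59 − $189.33 → $219.26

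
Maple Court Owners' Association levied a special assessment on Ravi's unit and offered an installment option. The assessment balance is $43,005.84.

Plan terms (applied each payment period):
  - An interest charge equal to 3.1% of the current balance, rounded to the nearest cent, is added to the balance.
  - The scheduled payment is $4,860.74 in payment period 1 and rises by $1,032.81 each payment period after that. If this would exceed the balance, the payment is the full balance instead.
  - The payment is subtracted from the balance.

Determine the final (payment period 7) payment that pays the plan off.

Payment period 1: $43,005.84 +$1,333.18 interest = $44,339.02; pay $4,860.74 → $39,478.28
Payment period 2: $39,478.28 +$1,223.83 interest = $40,702.11; pay $5,893.55 → $34,808.56
Payment period 3: $34,808.56 +$1,079.07 interest = $35,887.63; pay $6,926.36 → $28,961.27
Payment period 4: $28,961.27 +$897.80 interest = $29,859.07; pay $7,959.17 → $21,899.90
Payment period 5: $21,899.90 +$678.90 interest = $22,578.80; pay $8,991.98 → $13,586.82
Payment period 6: $13,586.82 +$421.19 interest = $14,008.01; pay $10,024.79 → $3,983.22
Payment period 7: $3,983.22 +$123.48 interest = $4,106.70; pay $4,106.70 → $0.00

$4,106.70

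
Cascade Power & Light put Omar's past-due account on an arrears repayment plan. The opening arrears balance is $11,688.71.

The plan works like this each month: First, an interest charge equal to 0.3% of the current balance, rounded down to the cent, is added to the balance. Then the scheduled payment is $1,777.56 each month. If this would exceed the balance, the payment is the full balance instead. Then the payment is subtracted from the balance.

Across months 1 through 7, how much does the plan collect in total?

$11,823.81

# | Opening | Interest | Payment | End bal
1 | $11,688.71 | $35.06 | $1,777.56 | $9,946.21
2 | $9,946.21 | $29.83 | $1,777.56 | $8,198.48
3 | $8,198.48 | $24.59 | $1,777.56 | $6,445.51
4 | $6,445.51 | $19.33 | $1,777.56 | $4,687.28
5 | $4,687.28 | $14.06 | $1,777.56 | $2,923.78
6 | $2,923.78 | $8.77 | $1,777.56 | $1,154.99
7 | $1,154.99 | $3.46 | $1,158.45 | $0.00
Total paid: $11,823.81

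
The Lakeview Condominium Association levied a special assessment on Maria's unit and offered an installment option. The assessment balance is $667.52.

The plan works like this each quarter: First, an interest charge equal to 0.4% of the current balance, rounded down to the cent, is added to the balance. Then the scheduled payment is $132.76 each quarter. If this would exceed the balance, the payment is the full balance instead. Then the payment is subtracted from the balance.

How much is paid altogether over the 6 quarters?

$675.66

Quarter 1: opening $667.52; interest $2.67 → $670.19; payment $132.76; balance $537.43
Quarter 2: opening $537.43; interest $2.14 → $539.57; payment $132.76; balance $406.81
Quarter 3: opening $406.81; interest $1.62 → $408.43; payment $132.76; balance $275.67
Quarter 4: opening $275.67; interest $1.10 → $276.77; payment $132.76; balance $144.01
Quarter 5: opening $144.01; interest $0.57 → $144.58; payment $132.76; balance $11.82
Quarter 6: opening $11.82; interest $0.04 → $11.86; payment $11.86; balance $0.00
Total paid: $675.66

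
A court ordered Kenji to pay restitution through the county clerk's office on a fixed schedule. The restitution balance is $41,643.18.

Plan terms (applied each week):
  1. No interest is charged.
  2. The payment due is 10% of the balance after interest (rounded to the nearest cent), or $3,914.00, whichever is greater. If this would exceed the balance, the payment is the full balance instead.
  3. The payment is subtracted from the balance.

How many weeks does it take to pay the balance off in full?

11

Week 1: opening $41,643.18; payment $4,164.32; balance $37,478.86
Week 2: opening $37,478.86; payment $3,914.00; balance $33,564.86
Week 3: opening $33,564.86; payment $3,914.00; balance $29,650.86
Week 4: opening $29,650.86; payment $3,914.00; balance $25,736.86
Week 5: opening $25,736.86; payment $3,914.00; balance $21,822.86
Week 6: opening $21,822.86; payment $3,914.00; balance $17,908.86
Week 7: opening $17,908.86; payment $3,914.00; balance $13,994.86
Week 8: opening $13,994.86; payment $3,914.00; balance $10,080.86
Week 9: opening $10,080.86; payment $3,914.00; balance $6,166.86
Week 10: opening $6,166.86; payment $3,914.00; balance $2,252.86
Week 11: opening $2,252.86; payment $2,252.86; balance $0.00
Balance reaches $0.00 in week 11.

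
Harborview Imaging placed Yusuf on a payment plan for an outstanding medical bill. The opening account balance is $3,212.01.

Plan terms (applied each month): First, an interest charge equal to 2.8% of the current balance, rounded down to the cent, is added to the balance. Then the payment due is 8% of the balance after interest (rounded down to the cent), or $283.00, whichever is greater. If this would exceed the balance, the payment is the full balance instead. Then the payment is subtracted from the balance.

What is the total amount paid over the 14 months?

Month 1: $3,212.01 +$89.93 interest = $3,301.94; pay $283.00 → $3,018.94
Month 2: $3,018.94 +$84.53 interest = $3,103.47; pay $283.00 → $2,820.47
Month 3: $2,820.47 +$78.97 interest = $2,899.44; pay $283.00 → $2,616.44
Month 4: $2,616.44 +$73.26 interest = $2,689.70; pay $283.00 → $2,406.70
Month 5: $2,406.70 +$67.38 interest = $2,474.08; pay $283.00 → $2,191.08
Month 6: $2,191.08 +$61.35 interest = $2,252.43; pay $283.00 → $1,969.43
Month 7: $1,969.43 +$55.14 interest = $2,024.57; pay $283.00 → $1,741.57
Month 8: $1,741.57 +$48.76 interest = $1,790.33; pay $283.00 → $1,507.33
Month 9: $1,507.33 +$42.20 interest = $1,549.53; pay $283.00 → $1,266.53
Month 10: $1,266.53 +$35.46 interest = $1,301.99; pay $283.00 → $1,018.99
Month 11: $1,018.99 +$28.53 interest = $1,047.52; pay $283.00 → $764.52
Month 12: $764.52 +$21.40 interest = $785.92; pay $283.00 → $502.92
Month 13: $502.92 +$14.08 interest = $517.00; pay $283.00 → $234.00
Month 14: $234.00 +$6.55 interest = $240.55; pay $240.55 → $0.00
Total paid: $3,919.55

$3,919.55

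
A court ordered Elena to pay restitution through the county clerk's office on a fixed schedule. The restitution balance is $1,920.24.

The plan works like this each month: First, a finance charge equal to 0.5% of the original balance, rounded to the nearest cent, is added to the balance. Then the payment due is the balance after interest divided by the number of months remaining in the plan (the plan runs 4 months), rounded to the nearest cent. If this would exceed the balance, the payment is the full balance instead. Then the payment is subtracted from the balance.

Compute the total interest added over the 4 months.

# | Opening | Interest | Payment | End bal
1 | $1,920.24 | $9.60 | $482.46 | $1,447.38
2 | $1,447.38 | $9.60 | $485.66 | $971.32
3 | $971.32 | $9.60 | $490.46 | $490.46
4 | $490.46 | $9.60 | $500.06 | $0.00
Total interest: $9.60 + $9.60 + $9.60 + $9.60 = $38.40

$38.40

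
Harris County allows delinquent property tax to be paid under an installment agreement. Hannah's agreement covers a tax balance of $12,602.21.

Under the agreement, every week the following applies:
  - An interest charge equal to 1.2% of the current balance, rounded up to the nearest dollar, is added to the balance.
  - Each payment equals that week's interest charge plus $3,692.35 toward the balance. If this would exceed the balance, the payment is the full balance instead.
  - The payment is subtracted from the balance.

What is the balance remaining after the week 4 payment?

$0.00

Week 1: opening $12,602.21; interest $152.00 → $12,754.21; payment $3,844.35; balance $8,909.86
Week 2: opening $8,909.86; interest $107.00 → $9,016.86; payment $3,799.35; balance $5,217.51
Week 3: opening $5,217.51; interest $63.00 → $5,280.51; payment $3,755.35; balance $1,525.16
Week 4: opening $1,525.16; interest $19.00 → $1,544.16; payment $1,544.16; balance $0.00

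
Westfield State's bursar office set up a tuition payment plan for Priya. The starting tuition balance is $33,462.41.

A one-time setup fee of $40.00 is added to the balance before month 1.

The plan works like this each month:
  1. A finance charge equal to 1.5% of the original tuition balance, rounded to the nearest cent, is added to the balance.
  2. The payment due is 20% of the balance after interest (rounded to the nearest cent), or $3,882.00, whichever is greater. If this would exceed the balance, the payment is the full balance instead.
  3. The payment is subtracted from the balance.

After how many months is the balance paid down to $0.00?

# | Opening | Interest | Payment | End bal
1 | $33,502.41 | $501.94 | $6,800.87 | $27,203.48
2 | $27,203.48 | $501.94 | $5,541.08 | $22,164.34
3 | $22,164.34 | $501.94 | $4,533.26 | $18,133.02
4 | $18,133.02 | $501.94 | $3,882.00 | $14,752.96
5 | $14,752.96 | $501.94 | $3,882.00 | $11,372.90
6 | $11,372.90 | $501.94 | $3,882.00 | $7,992.84
7 | $7,992.84 | $501.94 | $3,882.00 | $4,612.78
8 | $4,612.78 | $501.94 | $3,882.00 | $1,232.72
9 | $1,232.72 | $501.94 | $1,734.66 | $0.00
Balance reaches $0.00 in month 9.

9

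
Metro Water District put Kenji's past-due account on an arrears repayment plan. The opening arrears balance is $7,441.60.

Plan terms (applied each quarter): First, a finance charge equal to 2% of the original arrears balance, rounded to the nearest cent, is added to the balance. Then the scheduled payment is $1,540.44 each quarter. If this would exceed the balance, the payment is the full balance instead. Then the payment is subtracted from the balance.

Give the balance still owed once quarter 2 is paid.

# | Opening | Interest | Payment | End bal
1 | $7,441.60 | $148.83 | $1,540.44 | $6,049.99
2 | $6,049.99 | $148.83 | $1,540.44 | $4,658.38

$4,658.38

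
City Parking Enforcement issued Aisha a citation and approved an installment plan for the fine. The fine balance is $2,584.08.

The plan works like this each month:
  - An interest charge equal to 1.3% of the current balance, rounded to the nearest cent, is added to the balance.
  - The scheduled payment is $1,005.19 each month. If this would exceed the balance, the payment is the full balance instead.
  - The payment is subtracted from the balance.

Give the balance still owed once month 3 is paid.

Month 1: $2,584.08 +$33.59 interest = $2,617.67; pay $1,005.19 → $1,612.48
Month 2: $1,612.48 +$20.96 interest = $1,633.44; pay $1,005.19 → $628.25
Month 3: $628.25 +$8.17 interest = $636.42; pay $636.42 → $0.00

$0.00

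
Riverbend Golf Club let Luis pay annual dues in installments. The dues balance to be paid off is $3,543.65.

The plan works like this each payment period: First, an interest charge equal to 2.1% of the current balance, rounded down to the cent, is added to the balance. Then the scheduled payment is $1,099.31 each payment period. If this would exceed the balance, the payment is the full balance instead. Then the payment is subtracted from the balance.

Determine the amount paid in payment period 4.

$412.41

# | Opening | Interest | Payment | End bal
1 | $3,543.65 | $74.41 | $1,099.31 | $2,518.75
2 | $2,518.75 | $52.89 | $1,099.31 | $1,472.33
3 | $1,472.33 | $30.91 | $1,099.31 | $403.93
4 | $403.93 | $8.48 | $412.41 | $0.00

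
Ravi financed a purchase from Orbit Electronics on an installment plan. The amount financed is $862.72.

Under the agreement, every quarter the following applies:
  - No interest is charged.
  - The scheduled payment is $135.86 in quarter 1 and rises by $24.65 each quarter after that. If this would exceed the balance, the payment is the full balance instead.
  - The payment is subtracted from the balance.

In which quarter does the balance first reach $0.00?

# | Opening | Payment | End bal
1 | $862.72 | $135.86 | $726.86
2 | $726.86 | $160.51 | $566.35
3 | $566.35 | $185.16 | $381.19
4 | $381.19 | $209.81 | $171.38
5 | $171.38 | $171.38 | $0.00
Balance reaches $0.00 in quarter 5.

5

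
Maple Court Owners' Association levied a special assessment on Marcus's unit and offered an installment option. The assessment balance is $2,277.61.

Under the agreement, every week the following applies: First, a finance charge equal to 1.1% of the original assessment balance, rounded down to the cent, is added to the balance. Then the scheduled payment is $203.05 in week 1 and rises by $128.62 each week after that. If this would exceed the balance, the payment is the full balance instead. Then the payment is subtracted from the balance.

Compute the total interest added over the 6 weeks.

Week 1: $2,277.61 +$25.05 interest = $2,302.66; pay $203.05 → $2,099.61
Week 2: $2,099.61 +$25.05 interest = $2,124.66; pay $331.67 → $1,792.99
Week 3: $1,792.99 +$25.05 interest = $1,818.04; pay $460.29 → $1,357.75
Week 4: $1,357.75 +$25.05 interest = $1,382.80; pay $588.91 → $793.89
Week 5: $793.89 +$25.05 interest = $818.94; pay $717.53 → $101.41
Week 6: $101.41 +$25.05 interest = $126.46; pay $126.46 → $0.00
Total interest: $25.05 + $25.05 + $25.05 + $25.05 + $25.05 + $25.05 = $150.30

$150.30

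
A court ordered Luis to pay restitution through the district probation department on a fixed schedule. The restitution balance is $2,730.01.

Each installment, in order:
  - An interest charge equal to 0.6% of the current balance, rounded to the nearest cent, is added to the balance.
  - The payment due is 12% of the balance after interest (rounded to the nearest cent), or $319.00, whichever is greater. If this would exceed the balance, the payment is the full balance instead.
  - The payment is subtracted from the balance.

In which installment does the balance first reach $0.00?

9

Installment 1: $2,730.01 +$16.38 interest = $2,746.39; pay $329.57 → $2,416.82
Installment 2: $2,416.82 +$14.50 interest = $2,431.32; pay $319.00 → $2,112.32
Installment 3: $2,112.32 +$12.67 interest = $2,124.99; pay $319.00 → $1,805.99
Installment 4: $1,805.99 +$10.84 interest = $1,816.83; pay $319.00 → $1,497.83
Installment 5: $1,497.83 +$8.99 interest = $1,506.82; pay $319.00 → $1,187.82
Installment 6: $1,187.82 +$7.13 interest = $1,194.95; pay $319.00 → $875.95
Installment 7: $875.95 +$5.26 interest = $881.21; pay $319.00 → $562.21
Installment 8: $562.21 +$3.37 interest = $565.58; pay $319.00 → $246.58
Installment 9: $246.58 +$1.48 interest = $248.06; pay $248.06 → $0.00
Balance reaches $0.00 in installment 9.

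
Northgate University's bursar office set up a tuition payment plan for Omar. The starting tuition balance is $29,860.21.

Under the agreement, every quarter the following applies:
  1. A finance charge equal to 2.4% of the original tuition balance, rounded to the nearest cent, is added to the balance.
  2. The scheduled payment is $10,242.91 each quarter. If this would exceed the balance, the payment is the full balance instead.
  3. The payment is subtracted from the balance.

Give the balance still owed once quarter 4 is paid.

$0.00

# | Opening | Interest | Payment | End bal
1 | $29,860.21 | $716.65 | $10,242.91 | $20,333.95
2 | $20,333.95 | $716.65 | $10,242.91 | $10,807.69
3 | $10,807.69 | $716.65 | $10,242.91 | $1,281.43
4 | $1,281.43 | $716.65 | $1,998.08 | $0.00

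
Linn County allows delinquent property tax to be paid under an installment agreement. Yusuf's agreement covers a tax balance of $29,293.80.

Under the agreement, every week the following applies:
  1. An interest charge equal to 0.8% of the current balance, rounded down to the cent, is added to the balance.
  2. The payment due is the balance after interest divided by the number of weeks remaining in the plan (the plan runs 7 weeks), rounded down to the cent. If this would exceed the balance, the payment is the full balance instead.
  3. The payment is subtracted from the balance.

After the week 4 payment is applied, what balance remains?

Week 1: opening $29,293.80; interest $234.35 → $29,528.15; payment $4,218.30; balance $25,309.85
Week 2: opening $25,309.85; interest $202.47 → $25,512.32; payment $4,252.05; balance $21,260.27
Week 3: opening $21,260.27; interest $170.08 → $21,430.35; payment $4,286.07; balance $17,144.28
Week 4: opening $17,144.28; interest $137.15 → $17,281.43; payment $4,320.35; balance $12,961.08

$12,961.08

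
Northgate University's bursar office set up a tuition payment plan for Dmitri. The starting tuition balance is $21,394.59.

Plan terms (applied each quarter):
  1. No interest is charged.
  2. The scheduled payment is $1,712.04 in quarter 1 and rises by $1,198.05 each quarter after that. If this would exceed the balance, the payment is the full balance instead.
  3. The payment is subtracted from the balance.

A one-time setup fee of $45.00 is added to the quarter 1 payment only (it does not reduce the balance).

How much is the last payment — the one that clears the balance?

# | Opening | Payment | Fee | End bal
1 | $21,394.59 | $1,712.04 | $45.00 | $19,682.55
2 | $19,682.55 | $2,910.09 | — | $16,772.46
3 | $16,772.46 | $4,108.14 | — | $12,664.32
4 | $12,664.32 | $5,306.19 | — | $7,358.13
5 | $7,358.13 | $6,504.24 | — | $853.89
6 | $853.89 | $853.89 | — | $0.00

$853.89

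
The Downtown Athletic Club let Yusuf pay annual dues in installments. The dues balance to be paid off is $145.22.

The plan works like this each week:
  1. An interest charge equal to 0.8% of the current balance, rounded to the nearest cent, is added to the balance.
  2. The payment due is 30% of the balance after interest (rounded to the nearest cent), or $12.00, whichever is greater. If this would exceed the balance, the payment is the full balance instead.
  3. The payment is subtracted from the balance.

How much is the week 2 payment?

Week 1: opening $145.22; interest $1.16 → $146.38; payment $43.91; balance $102.47
Week 2: opening $102.47; interest $0.82 → $103.29; payment $30.99; balance $72.30

$30.99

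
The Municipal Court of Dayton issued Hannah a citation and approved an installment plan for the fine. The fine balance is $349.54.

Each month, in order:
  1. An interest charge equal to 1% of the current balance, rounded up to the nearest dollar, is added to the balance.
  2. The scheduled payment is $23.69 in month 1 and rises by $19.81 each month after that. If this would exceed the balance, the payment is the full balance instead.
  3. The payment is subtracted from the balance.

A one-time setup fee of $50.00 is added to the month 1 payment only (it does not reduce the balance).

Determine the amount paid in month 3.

$63.31

Month 1: opening $349.54; interest $4.00 → $353.54; payment $23.69 (+ $50.00 fee); balance $329.85
Month 2: opening $329.85; interest $4.00 → $333.85; payment $43.50; balance $290.35
Month 3: opening $290.35; interest $3.00 → $293.35; payment $63.31; balance $230.04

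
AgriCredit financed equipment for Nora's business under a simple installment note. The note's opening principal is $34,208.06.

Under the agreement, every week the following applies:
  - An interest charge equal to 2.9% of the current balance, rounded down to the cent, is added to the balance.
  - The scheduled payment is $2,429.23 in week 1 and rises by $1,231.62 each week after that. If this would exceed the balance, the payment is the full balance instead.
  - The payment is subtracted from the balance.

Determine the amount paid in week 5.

Week 1: $34,208.06 +$992.03 interest = $35,200.09; pay $2,429.23 → $32,770.86
Week 2: $32,770.86 +$950.35 interest = $33,721.21; pay $3,660.85 → $30,060.36
Week 3: $30,060.36 +$871.75 interest = $30,932.11; pay $4,892.47 → $26,039.64
Week 4: $26,039.64 +$755.14 interest = $26,794.78; pay $6,124.09 → $20,670.69
Week 5: $20,670.69 +$599.45 interest = $21,270.14; pay $7,355.71 → $13,914.43

$7,355.71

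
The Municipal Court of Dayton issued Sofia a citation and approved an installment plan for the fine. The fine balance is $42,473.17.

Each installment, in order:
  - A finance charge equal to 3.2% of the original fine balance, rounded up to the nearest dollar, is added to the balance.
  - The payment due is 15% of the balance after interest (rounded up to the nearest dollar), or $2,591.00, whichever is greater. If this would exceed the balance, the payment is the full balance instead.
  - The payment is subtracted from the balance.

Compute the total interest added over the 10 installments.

$13,600.00

Installment 1: $42,473.17 +$1,360.00 interest = $43,833.17; pay $6,575.00 → $37,258.17
Installment 2: $37,258.17 +$1,360.00 interest = $38,618.17; pay $5,793.00 → $32,825.17
Installment 3: $32,825.17 +$1,360.00 interest = $34,185.17; pay $5,128.00 → $29,057.17
Installment 4: $29,057.17 +$1,360.00 interest = $30,417.17; pay $4,563.00 → $25,854.17
Installment 5: $25,854.17 +$1,360.00 interest = $27,214.17; pay $4,083.00 → $23,131.17
Installment 6: $23,131.17 +$1,360.00 interest = $24,491.17; pay $3,674.00 → $20,817.17
Installment 7: $20,817.17 +$1,360.00 interest = $22,177.17; pay $3,327.00 → $18,850.17
Installment 8: $18,850.17 +$1,360.00 interest = $20,210.17; pay $3,032.00 → $17,178.17
Installment 9: $17,178.17 +$1,360.00 interest = $18,538.17; pay $2,781.00 → $15,757.17
Installment 10: $15,757.17 +$1,360.00 interest = $17,117.17; pay $2,591.00 → $14,526.17
Total interest: $1,360.00 + $1,360.00 + $1,360.00 + $1,360.00 + $1,360.00 + $1,360.00 + $1,360.00 + $1,360.00 + $1,360.00 + $1,360.00 = $13,600.00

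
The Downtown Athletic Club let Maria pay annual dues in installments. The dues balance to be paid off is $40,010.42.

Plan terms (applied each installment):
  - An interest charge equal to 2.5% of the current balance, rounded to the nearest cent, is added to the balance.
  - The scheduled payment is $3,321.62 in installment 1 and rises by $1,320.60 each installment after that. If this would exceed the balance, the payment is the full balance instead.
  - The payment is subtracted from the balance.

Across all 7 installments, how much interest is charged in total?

Installment 1: $40,010.42 +$1,000.26 interest = $41,010.68; pay $3,321.62 → $37,689.06
Installment 2: $37,689.06 +$942.23 interest = $38,631.29; pay $4,642.22 → $33,989.07
Installment 3: $33,989.07 +$849.73 interest = $34,838.80; pay $5,962.82 → $28,875.98
Installment 4: $28,875.98 +$721.90 interest = $29,597.88; pay $7,283.42 → $22,314.46
Installment 5: $22,314.46 +$557.86 interest = $22,872.32; pay $8,604.02 → $14,268.30
Installment 6: $14,268.30 +$356.71 interest = $14,625.01; pay $9,924.62 → $4,700.39
Installment 7: $4,700.39 +$117.51 interest = $4,817.90; pay $4,817.90 → $0.00
Total interest: $1,000.26 + $942.23 + $849.73 + $721.90 + $557.86 + $356.71 + $117.51 = $4,546.20

$4,546.20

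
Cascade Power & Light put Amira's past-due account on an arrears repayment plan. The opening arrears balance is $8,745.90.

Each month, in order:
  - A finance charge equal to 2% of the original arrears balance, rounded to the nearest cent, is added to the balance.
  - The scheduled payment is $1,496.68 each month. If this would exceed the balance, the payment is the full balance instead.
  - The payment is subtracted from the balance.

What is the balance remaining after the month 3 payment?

Month 1: opening $8,745.90; interest $174.92 → $8,920.82; payment $1,496.68; balance $7,424.14
Month 2: opening $7,424.14; interest $174.92 → $7,599.06; payment $1,496.68; balance $6,102.38
Month 3: opening $6,102.38; interest $174.92 → $6,277.30; payment $1,496.68; balance $4,780.62

$4,780.62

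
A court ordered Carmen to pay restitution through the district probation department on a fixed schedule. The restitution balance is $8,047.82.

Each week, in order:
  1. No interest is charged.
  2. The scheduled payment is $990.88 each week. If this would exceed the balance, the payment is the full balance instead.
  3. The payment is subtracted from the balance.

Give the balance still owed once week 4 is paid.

Week 1: $8,047.82 − $990.88 → $7,056.94
Week 2: $7,056.94 − $990.88 → $6,066.06
Week 3: $6,066.06 − $990.88 → $5,075.18
Week 4: $5,075.18 − $990.88 → $4,084.30

$4,084.30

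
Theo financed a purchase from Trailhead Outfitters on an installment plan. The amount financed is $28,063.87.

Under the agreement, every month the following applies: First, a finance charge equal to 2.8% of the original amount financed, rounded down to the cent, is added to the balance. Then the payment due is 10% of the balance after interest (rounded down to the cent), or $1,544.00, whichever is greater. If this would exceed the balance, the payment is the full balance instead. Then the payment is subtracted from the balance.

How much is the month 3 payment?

Month 1: $28,063.87 +$785.78 interest = $28,849.65; pay $2,884.96 → $25,964.69
Month 2: $25,964.69 +$785.78 interest = $26,750.47; pay $2,675.04 → $24,075.43
Month 3: $24,075.43 +$785.78 interest = $24,861.21; pay $2,486.12 → $22,375.09

$2,486.12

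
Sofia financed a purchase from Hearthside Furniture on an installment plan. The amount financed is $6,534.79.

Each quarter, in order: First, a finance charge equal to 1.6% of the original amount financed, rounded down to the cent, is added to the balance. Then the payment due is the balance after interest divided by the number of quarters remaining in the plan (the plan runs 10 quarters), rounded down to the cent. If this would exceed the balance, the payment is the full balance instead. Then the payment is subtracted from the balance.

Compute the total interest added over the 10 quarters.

$1,045.50

Quarter 1: $6,534.79 +$104.55 interest = $6,639.34; pay $663.93 → $5,975.41
Quarter 2: $5,975.41 +$104.55 interest = $6,079.96; pay $675.55 → $5,404.41
Quarter 3: $5,404.41 +$104.55 interest = $5,508.96; pay $688.62 → $4,820.34
Quarter 4: $4,820.34 +$104.55 interest = $4,924.89; pay $703.55 → $4,221.34
Quarter 5: $4,221.34 +$104.55 interest = $4,325.89; pay $720.98 → $3,604.91
Quarter 6: $3,604.91 +$104.55 interest = $3,709.46; pay $741.89 → $2,967.57
Quarter 7: $2,967.57 +$104.55 interest = $3,072.12; pay $768.03 → $2,304.09
Quarter 8: $2,304.09 +$104.55 interest = $2,408.64; pay $802.88 → $1,605.76
Quarter 9: $1,605.76 +$104.55 interest = $1,710.31; pay $855.15 → $855.16
Quarter 10: $855.16 +$104.55 interest = $959.71; pay $959.71 → $0.00
Total interest: $104.55 + $104.55 + $104.55 + $104.55 + $104.55 + $104.55 + $104.55 + $104.55 + $104.55 + $104.55 = $1,045.50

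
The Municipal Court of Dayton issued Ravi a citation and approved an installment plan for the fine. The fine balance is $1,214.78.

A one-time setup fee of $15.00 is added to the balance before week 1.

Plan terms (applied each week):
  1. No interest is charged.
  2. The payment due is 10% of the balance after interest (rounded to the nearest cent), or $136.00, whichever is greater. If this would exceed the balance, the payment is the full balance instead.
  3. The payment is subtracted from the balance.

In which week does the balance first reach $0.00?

Week 1: $1,229.78 − $136.00 → $1,093.78
Week 2: $1,093.78 − $136.00 → $957.78
Week 3: $957.78 − $136.00 → $821.78
Week 4: $821.78 − $136.00 → $685.78
Week 5: $685.78 − $136.00 → $549.78
Week 6: $549.78 − $136.00 → $413.78
Week 7: $413.78 − $136.00 → $277.78
Week 8: $277.78 − $136.00 → $141.78
Week 9: $141.78 − $136.00 → $5.78
Week 10: $5.78 − $5.78 → $0.00
Balance reaches $0.00 in week 10.

10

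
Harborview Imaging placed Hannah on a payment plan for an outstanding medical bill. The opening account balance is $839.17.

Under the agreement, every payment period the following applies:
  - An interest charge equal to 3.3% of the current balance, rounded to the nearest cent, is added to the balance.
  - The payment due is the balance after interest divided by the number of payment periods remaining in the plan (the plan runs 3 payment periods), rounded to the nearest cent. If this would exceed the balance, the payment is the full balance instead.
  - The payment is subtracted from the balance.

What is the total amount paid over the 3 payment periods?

$895.78

Payment period 1: $839.17 +$27.69 interest = $866.86; pay $288.95 → $577.91
Payment period 2: $577.91 +$19.07 interest = $596.98; pay $298.49 → $298.49
Payment period 3: $298.49 +$9.85 interest = $308.34; pay $308.34 → $0.00
Total paid: $895.78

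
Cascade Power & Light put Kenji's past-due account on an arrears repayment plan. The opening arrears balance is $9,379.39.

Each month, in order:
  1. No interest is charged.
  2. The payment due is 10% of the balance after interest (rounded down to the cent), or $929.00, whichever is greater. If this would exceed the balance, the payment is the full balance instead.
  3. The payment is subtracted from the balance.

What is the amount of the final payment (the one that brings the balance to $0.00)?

$80.46

Month 1: $9,379.39 − $937.93 → $8,441.46
Month 2: $8,441.46 − $929.00 → $7,512.46
Month 3: $7,512.46 − $929.00 → $6,583.46
Month 4: $6,583.46 − $929.00 → $5,654.46
Month 5: $5,654.46 − $929.00 → $4,725.46
Month 6: $4,725.46 − $929.00 → $3,796.46
Month 7: $3,796.46 − $929.00 → $2,867.46
Month 8: $2,867.46 − $929.00 → $1,938.46
Month 9: $1,938.46 − $929.00 → $1,009.46
Month 10: $1,009.46 − $929.00 → $80.46
Month 11: $80.46 − $80.46 → $0.00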